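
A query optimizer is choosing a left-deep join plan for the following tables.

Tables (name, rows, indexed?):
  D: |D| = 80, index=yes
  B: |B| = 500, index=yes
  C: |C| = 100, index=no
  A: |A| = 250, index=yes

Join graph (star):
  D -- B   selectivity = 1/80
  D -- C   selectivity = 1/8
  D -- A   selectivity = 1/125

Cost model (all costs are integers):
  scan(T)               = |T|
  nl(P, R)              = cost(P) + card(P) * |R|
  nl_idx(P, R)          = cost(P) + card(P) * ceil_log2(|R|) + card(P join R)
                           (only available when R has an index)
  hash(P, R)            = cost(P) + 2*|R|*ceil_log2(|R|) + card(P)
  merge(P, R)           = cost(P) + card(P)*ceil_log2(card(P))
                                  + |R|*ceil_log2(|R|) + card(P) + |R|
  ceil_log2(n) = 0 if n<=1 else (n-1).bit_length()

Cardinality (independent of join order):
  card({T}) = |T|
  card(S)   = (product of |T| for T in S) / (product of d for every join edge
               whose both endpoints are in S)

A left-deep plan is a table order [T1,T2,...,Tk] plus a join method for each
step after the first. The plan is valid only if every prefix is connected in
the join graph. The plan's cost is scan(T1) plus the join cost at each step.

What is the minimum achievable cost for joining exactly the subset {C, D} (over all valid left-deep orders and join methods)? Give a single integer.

1320

Selinger DP over subsets of {C,D}:
  {D}: scan cost=80, card=80
  {C}: scan cost=100, card=100
  {CD}: card=1000; try (D,hash)→1320, (C,merge)→1520, (D,merge)→1540, (C,hash)→1560, (D,nl_idx)→1800, (C,nl)→8080 …(+1); best=1320 via (D,hash)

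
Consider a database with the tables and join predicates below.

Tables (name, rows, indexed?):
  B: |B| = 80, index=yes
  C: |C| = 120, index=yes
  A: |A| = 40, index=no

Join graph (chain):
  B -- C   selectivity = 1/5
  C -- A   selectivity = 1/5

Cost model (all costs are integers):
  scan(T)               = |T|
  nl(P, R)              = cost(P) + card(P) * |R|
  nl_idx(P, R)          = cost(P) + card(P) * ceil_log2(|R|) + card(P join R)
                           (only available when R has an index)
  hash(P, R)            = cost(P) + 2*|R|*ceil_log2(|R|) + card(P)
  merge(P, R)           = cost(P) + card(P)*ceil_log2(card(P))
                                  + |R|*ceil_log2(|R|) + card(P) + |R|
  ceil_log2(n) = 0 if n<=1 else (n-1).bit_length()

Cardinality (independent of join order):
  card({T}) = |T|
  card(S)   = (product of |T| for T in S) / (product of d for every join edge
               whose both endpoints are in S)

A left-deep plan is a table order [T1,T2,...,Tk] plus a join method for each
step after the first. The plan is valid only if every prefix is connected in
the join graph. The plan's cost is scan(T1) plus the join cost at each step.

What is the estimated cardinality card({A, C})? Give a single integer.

Tables in S: A(40), C(120)
Edges inside S: C-A(d=5)
numerator = 40 * 120 = 4800
denominator = 5 = 5
card(S) = 4800 / 5 = 960

960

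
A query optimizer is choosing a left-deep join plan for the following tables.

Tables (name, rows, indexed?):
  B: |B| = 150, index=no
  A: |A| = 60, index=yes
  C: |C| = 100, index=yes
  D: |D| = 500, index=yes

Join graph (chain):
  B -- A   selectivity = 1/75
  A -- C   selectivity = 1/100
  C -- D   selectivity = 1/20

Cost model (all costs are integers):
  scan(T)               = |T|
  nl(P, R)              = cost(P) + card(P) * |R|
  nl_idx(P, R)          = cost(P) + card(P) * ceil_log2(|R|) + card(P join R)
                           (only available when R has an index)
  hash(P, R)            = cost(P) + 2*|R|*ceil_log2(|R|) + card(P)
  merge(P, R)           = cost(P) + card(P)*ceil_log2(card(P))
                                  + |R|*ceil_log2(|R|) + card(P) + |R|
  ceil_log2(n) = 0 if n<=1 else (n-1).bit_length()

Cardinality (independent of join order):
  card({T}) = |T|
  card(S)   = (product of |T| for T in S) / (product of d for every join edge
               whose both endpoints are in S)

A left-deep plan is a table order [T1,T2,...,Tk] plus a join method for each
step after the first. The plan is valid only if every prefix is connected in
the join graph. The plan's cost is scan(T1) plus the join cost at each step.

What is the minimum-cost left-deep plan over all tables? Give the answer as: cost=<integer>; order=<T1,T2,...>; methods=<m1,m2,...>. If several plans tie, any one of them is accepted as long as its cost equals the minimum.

cost=6060; order=B,A,C,D; methods=hash,nl_idx,nl_idx

Selinger DP (subsets sized 1..n):
  {B}: scan cost=150, card=150
  {A}: scan cost=60, card=60
  {C}: scan cost=100, card=100
  {D}: scan cost=500, card=500
  {AB}: card=120; try (A,hash)→1020, (A,nl_idx)→1170, (B,merge)→1830, (A,merge)→1920, (B,hash)→2520, (B,nl)→9060 …(+1); best=1020 via (A,hash)
  {AC}: card=60; try (C,nl_idx)→540, (A,nl_idx)→760, (A,hash)→920, (C,merge)→1280, (A,merge)→1320, (C,hash)→1520 …(+2); best=540 via (C,nl_idx)
  {CD}: card=2500; try (C,hash)→2400, (D,nl_idx)→3500, (D,merge)→5900, (C,merge)→6300, (C,nl_idx)→6500, (D,hash)→9200 …(+2); best=2400 via (C,hash)
  {ABC}: card=120; try (C,nl_idx)→1980, (B,merge)→2310, (C,hash)→2540, (C,merge)→2780, (B,hash)→3000, (B,nl)→9540 …(+1); best=1980 via (C,nl_idx)
  {ACD}: card=1500; try (D,nl_idx)→2580, (A,hash)→5620, (D,merge)→5960, (D,hash)→9600, (A,nl_idx)→18900, (D,nl)→30540 …(+2); best=2580 via (D,nl_idx)
  {ABCD}: card=3000; try (D,nl_idx)→6060, (B,hash)→6480, (D,merge)→7940, (D,hash)→11100, (B,merge)→21930, (D,nl)→61980 …(+1); best=6060 via (D,nl_idx)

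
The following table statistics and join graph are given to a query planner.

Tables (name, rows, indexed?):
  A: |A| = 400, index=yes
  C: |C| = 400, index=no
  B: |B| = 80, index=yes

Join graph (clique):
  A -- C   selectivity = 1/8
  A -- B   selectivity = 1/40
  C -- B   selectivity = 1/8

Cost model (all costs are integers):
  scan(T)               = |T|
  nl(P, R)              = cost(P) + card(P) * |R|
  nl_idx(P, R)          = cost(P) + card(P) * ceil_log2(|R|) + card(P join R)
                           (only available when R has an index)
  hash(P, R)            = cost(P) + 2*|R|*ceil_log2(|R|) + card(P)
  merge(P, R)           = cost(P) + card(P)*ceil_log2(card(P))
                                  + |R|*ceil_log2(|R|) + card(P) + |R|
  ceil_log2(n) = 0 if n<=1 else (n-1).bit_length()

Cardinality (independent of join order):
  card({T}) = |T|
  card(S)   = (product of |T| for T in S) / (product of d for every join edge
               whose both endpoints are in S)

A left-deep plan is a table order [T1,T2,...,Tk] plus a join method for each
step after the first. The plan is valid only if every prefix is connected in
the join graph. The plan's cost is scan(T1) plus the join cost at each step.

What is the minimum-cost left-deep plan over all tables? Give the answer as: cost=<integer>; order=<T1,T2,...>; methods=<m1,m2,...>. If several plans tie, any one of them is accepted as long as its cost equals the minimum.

Selinger DP (subsets sized 1..n):
  {A}: scan cost=400, card=400
  {C}: scan cost=400, card=400
  {B}: scan cost=80, card=80
  {AC}: card=20000; try (C,hash)→8000, (A,hash)→8000, (C,merge)→8400, (A,merge)→8400, (A,nl_idx)→24000, (C,nl)→160400 …(+1); best=8000 via (C,hash)
  {AB}: card=800; try (A,nl_idx)→1600, (B,hash)→1920, (B,nl_idx)→4000, (A,merge)→4720, (B,merge)→5040, (A,hash)→7360 …(+2); best=1600 via (A,nl_idx)
  {BC}: card=4000; try (B,hash)→1920, (C,merge)→4720, (B,merge)→5040, (B,nl_idx)→7200, (C,hash)→7360, (C,nl)→32080 …(+1); best=1920 via (B,hash)
  {ABC}: card=5000; try (C,hash)→9600, (A,hash)→13120, (C,merge)→14400, (B,hash)→29120, (A,nl_idx)→42920, (A,merge)→57920 …(+5); best=9600 via (C,hash)

cost=9600; order=B,A,C; methods=nl_idx,hash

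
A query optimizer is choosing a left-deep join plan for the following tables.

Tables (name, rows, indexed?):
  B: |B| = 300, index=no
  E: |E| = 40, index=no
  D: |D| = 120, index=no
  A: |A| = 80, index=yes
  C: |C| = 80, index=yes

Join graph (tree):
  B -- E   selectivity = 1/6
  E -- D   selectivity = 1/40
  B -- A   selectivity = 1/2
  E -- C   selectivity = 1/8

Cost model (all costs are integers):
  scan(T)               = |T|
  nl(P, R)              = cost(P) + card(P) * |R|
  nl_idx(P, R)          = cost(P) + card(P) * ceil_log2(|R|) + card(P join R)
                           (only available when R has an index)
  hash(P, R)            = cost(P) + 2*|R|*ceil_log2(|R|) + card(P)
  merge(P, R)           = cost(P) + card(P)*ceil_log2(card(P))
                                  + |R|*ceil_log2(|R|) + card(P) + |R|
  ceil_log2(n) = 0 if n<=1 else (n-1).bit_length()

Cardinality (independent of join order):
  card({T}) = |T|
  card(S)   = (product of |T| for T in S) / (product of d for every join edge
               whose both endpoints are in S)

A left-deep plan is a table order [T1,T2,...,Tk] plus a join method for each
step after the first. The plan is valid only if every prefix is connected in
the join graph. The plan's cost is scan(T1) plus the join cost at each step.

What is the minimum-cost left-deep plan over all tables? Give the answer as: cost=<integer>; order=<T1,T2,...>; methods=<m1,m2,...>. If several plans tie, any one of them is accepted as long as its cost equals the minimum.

Selinger DP (subsets sized 1..n):
  {B}: scan cost=300, card=300
  {E}: scan cost=40, card=40
  {D}: scan cost=120, card=120
  {A}: scan cost=80, card=80
  {C}: scan cost=80, card=80
  {BE}: card=2000; try (E,hash)→1080, (B,merge)→3320, (E,merge)→3580, (B,hash)→5480, (B,nl)→12040, (E,nl)→12300; best=1080 via (E,hash)
  {AB}: card=12000; try (A,hash)→1720, (B,merge)→3720, (A,merge)→3940, (B,hash)→5560, (A,nl_idx)→14400, (B,nl)→24080 …(+1); best=1720 via (A,hash)
  {DE}: card=120; try (E,hash)→720, (D,merge)→1280, (E,merge)→1360, (D,hash)→1760, (D,nl)→4840, (E,nl)→4920; best=720 via (E,hash)
  {CE}: card=400; try (E,hash)→640, (C,nl_idx)→720, (C,merge)→960, (E,merge)→1000, (C,hash)→1200, (C,nl)→3240 …(+1); best=640 via (E,hash)
  {BDE}: card=6000; try (B,merge)→4680, (D,hash)→4760, (B,hash)→6240, (D,merge)→26040, (B,nl)→36720, (D,nl)→241080; best=4680 via (B,merge)
  {ABE}: card=80000; try (A,hash)→4200, (E,hash)→14200, (A,merge)→25720, (A,nl_idx)→95080, (A,nl)→161080, (E,merge)→182000 …(+1); best=4200 via (A,hash)
  {BCE}: card=20000; try (C,hash)→4200, (B,hash)→6440, (B,merge)→7640, (C,merge)→25720, (C,nl_idx)→35080, (B,nl)→120640 …(+1); best=4200 via (C,hash)
  {CDE}: card=1200; try (C,hash)→1960, (C,merge)→2320, (D,hash)→2720, (C,nl_idx)→2760, (D,merge)→5600, (C,nl)→10320 …(+1); best=1960 via (C,hash)
  {ABDE}: card=240000; try (A,hash)→11800, (D,hash)→85880, (A,merge)→89320, (A,nl_idx)→286680, (A,nl)→484680, (D,merge)→1445160 …(+1); best=11800 via (A,hash)
  {BCDE}: card=60000; try (B,hash)→8560, (C,hash)→11800, (B,merge)→19360, (D,hash)→25880, (C,merge)→89320, (C,nl_idx)→106680 …(+4); best=8560 via (B,hash)
  {ABCE}: card=800000; try (A,hash)→25320, (C,hash)→85320, (A,merge)→324840, (A,nl_idx)→944200, (C,nl_idx)→1364200, (C,merge)→1444840 …(+2); best=25320 via (A,hash)
  {ABCDE}: card=2400000; try (A,hash)→69680, (C,hash)→252920, (D,hash)→827000, (A,merge)→1029200, (A,nl_idx)→2828560, (C,nl_idx)→4091800 …(+5); best=69680 via (A,hash)

cost=69680; order=D,E,C,B,A; methods=hash,hash,hash,hash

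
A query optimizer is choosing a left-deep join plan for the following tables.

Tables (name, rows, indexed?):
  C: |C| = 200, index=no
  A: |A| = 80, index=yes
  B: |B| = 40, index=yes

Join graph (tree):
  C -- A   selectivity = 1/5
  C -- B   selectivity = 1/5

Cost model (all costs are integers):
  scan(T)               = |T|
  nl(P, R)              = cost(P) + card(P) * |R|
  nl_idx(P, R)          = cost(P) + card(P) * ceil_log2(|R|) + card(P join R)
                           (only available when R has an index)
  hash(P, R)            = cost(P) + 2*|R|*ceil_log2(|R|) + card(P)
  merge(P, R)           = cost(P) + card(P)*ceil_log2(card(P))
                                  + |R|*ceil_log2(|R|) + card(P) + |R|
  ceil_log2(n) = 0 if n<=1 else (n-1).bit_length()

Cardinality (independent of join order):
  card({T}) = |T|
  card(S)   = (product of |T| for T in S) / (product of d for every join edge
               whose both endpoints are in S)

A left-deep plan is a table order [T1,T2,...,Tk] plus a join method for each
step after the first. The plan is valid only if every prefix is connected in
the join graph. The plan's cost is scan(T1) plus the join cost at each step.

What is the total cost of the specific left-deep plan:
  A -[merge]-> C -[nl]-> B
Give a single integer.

130520

step 1: scan A: cost=80, card=80
step 2: join C via merge
    card(P join C) = 80*200/(5) = 3200
    cost = 80 + 80*7 + 200*8 + 80 + 200 = 2520
step 3: join B via nl
    card(P join B) = 3200*40/(5) = 25600
    cost = 2520 + 3200*40 = 130520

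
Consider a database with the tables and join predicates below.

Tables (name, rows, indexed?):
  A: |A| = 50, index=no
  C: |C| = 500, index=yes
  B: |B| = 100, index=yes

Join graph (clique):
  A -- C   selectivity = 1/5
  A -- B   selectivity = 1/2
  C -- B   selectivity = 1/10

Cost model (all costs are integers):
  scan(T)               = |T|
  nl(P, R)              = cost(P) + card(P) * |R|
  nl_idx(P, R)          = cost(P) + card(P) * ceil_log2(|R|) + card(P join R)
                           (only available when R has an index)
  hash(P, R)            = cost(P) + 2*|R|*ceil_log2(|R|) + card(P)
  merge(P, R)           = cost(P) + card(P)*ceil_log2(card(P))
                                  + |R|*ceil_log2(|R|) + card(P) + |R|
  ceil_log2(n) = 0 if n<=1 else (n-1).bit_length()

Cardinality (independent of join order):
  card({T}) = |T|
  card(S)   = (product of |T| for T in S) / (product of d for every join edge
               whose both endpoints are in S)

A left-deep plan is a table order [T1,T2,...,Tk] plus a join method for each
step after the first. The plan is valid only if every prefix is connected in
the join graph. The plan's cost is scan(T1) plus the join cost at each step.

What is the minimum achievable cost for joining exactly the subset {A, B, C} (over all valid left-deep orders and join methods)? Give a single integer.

Selinger DP over subsets of {A,B,C}:
  {A}: scan cost=50, card=50
  {C}: scan cost=500, card=500
  {B}: scan cost=100, card=100
  {AC}: card=5000; try (A,hash)→1600, (C,merge)→5400, (C,nl_idx)→5500, (A,merge)→5850, (C,hash)→9100, (C,nl)→25050 …(+1); best=1600 via (A,hash)
  {AB}: card=2500; try (A,hash)→800, (B,merge)→1200, (A,merge)→1250, (B,hash)→1500, (B,nl_idx)→2900, (B,nl)→5050 …(+1); best=800 via (A,hash)
  {BC}: card=5000; try (B,hash)→2400, (C,merge)→5900, (C,nl_idx)→6000, (B,merge)→6300, (B,nl_idx)→9000, (C,hash)→9200 …(+2); best=2400 via (B,hash)
  {ABC}: card=25000; try (B,hash)→8000, (A,hash)→8000, (C,hash)→12300, (C,merge)→38300, (C,nl_idx)→48300, (B,nl_idx)→61600 …(+5); best=8000 via (B,hash)

8000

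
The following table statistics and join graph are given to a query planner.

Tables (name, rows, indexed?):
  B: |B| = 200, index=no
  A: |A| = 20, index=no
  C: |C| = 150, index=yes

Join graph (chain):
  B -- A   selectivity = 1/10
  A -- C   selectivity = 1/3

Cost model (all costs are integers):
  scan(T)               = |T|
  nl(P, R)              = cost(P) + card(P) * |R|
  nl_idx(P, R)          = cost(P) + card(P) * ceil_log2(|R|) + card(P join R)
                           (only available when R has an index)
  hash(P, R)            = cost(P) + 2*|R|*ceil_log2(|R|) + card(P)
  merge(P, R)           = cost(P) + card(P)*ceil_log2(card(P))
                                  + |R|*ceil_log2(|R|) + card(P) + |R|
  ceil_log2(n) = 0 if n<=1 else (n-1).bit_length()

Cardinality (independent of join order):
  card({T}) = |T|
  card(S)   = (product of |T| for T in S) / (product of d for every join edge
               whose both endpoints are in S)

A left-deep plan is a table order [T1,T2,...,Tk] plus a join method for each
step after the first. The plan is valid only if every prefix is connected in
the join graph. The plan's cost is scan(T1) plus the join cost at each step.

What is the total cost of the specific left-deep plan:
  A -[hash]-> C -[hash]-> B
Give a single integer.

6640

step 1: scan A: cost=20, card=20
step 2: join C via hash
    card(P join C) = 20*150/(3) = 1000
    cost = 20 + 2*150*8 + 20 = 2440
step 3: join B via hash
    card(P join B) = 1000*200/(10) = 20000
    cost = 2440 + 2*200*8 + 1000 = 6640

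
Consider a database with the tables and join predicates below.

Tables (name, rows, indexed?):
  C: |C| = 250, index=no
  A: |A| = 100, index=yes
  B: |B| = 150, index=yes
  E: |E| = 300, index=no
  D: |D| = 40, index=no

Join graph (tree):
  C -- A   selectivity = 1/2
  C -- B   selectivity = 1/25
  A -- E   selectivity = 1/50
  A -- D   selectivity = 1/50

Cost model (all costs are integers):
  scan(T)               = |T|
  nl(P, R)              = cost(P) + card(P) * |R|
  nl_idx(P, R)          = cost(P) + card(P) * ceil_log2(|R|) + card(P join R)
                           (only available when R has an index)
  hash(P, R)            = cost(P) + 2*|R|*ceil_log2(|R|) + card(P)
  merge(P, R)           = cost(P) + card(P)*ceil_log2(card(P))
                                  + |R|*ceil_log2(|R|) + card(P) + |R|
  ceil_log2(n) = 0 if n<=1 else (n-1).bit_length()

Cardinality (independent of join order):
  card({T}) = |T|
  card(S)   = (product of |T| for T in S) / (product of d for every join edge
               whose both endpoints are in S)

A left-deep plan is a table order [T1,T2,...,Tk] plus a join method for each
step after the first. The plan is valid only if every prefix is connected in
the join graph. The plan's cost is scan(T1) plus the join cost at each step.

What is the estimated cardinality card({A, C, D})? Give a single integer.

Tables in S: A(100), C(250), D(40)
Edges inside S: C-A(d=2), A-D(d=50)
numerator = 100 * 250 * 40 = 1000000
denominator = 2 * 50 = 100
card(S) = 1000000 / 100 = 10000

10000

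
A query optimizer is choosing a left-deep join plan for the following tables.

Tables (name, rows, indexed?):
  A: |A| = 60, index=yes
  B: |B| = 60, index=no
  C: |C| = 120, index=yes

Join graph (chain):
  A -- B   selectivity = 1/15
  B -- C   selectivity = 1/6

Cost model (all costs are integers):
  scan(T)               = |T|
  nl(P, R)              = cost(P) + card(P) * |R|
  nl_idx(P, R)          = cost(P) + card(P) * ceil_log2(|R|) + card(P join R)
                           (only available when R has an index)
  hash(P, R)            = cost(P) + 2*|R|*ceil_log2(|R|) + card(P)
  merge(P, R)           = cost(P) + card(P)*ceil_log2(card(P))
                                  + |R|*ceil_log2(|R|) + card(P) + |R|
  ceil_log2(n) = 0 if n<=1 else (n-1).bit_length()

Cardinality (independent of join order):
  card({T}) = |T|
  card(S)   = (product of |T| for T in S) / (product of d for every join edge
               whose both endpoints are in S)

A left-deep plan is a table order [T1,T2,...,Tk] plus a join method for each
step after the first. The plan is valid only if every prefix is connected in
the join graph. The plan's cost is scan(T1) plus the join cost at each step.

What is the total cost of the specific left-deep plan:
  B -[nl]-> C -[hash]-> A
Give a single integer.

9180

step 1: scan B: cost=60, card=60
step 2: join C via nl
    card(P join C) = 60*120/(6) = 1200
    cost = 60 + 60*120 = 7260
step 3: join A via hash
    card(P join A) = 1200*60/(15) = 4800
    cost = 7260 + 2*60*6 + 1200 = 9180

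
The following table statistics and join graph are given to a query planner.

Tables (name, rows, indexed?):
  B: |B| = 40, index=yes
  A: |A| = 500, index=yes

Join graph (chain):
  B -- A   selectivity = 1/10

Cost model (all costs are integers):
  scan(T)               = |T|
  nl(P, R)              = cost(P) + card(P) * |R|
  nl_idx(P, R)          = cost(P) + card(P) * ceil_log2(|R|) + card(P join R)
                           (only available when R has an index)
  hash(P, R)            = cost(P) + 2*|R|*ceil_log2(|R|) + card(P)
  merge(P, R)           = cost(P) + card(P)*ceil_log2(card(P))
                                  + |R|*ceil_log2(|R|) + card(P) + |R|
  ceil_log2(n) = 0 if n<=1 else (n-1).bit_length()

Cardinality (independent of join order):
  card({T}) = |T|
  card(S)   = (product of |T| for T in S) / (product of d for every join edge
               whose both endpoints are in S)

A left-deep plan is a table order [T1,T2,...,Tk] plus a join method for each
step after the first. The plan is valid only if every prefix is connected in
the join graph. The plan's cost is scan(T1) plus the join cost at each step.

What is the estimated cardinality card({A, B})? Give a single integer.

Tables in S: A(500), B(40)
Edges inside S: B-A(d=10)
numerator = 500 * 40 = 20000
denominator = 10 = 10
card(S) = 20000 / 10 = 2000

2000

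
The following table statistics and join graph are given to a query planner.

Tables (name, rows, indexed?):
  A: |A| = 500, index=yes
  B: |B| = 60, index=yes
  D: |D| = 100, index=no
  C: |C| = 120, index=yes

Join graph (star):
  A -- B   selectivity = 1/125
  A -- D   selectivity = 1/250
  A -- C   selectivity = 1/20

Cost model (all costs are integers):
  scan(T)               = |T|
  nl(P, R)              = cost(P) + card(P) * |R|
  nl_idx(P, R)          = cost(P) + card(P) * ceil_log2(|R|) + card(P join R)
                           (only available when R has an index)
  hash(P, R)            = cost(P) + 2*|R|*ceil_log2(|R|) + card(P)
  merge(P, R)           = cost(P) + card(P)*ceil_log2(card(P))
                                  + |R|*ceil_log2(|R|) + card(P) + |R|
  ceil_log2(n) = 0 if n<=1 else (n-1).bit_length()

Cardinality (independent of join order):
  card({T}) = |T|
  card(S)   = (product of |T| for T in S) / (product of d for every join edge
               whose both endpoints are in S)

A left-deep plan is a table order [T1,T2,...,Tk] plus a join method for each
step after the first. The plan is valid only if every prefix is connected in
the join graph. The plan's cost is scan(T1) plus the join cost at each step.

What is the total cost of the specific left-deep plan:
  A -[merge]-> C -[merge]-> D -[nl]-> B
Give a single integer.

step 1: scan A: cost=500, card=500
step 2: join C via merge
    card(P join C) = 500*120/(20) = 3000
    cost = 500 + 500*9 + 120*7 + 500 + 120 = 6460
step 3: join D via merge
    card(P join D) = 3000*100/(250) = 1200
    cost = 6460 + 3000*12 + 100*7 + 3000 + 100 = 46260
step 4: join B via nl
    card(P join B) = 1200*60/(125) = 576
    cost = 46260 + 1200*60 = 118260

118260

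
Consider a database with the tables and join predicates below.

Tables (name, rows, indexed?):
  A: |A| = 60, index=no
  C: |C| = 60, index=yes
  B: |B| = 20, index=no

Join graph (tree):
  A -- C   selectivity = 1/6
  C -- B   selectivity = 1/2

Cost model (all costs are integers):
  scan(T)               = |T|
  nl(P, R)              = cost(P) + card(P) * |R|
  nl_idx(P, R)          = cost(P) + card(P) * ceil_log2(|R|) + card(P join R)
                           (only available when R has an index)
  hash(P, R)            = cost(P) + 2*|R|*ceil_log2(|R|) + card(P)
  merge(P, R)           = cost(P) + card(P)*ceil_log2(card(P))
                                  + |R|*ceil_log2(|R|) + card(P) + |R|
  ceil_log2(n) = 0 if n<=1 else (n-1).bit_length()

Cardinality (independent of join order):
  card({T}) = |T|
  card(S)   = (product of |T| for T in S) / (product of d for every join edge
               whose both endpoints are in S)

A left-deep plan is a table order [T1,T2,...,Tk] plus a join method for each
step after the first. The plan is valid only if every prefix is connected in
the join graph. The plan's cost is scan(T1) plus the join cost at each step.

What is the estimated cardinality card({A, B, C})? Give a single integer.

Tables in S: A(60), B(20), C(60)
Edges inside S: A-C(d=6), C-B(d=2)
numerator = 60 * 20 * 60 = 72000
denominator = 6 * 2 = 12
card(S) = 72000 / 12 = 6000

6000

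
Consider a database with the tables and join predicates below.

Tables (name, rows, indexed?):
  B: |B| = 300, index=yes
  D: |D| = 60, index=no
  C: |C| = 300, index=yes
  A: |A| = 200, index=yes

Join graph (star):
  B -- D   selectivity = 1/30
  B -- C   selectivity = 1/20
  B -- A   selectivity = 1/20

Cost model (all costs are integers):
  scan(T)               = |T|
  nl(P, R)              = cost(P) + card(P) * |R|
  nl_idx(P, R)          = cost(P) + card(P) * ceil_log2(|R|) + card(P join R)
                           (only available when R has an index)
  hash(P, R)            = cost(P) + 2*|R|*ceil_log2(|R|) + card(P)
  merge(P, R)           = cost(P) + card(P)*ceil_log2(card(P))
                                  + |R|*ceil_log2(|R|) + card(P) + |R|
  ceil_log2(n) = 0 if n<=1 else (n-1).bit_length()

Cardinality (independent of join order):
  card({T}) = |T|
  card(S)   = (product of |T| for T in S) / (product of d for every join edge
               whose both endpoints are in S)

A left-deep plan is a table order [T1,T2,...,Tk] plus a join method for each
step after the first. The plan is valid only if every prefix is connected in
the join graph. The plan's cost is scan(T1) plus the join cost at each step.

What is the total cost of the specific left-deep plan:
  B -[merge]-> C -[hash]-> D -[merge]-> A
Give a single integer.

step 1: scan B: cost=300, card=300
step 2: join C via merge
    card(P join C) = 300*300/(20) = 4500
    cost = 300 + 300*9 + 300*9 + 300 + 300 = 6300
step 3: join D via hash
    card(P join D) = 4500*60/(30) = 9000
    cost = 6300 + 2*60*6 + 4500 = 11520
step 4: join A via merge
    card(P join A) = 9000*200/(20) = 90000
    cost = 11520 + 9000*14 + 200*8 + 9000 + 200 = 148320

148320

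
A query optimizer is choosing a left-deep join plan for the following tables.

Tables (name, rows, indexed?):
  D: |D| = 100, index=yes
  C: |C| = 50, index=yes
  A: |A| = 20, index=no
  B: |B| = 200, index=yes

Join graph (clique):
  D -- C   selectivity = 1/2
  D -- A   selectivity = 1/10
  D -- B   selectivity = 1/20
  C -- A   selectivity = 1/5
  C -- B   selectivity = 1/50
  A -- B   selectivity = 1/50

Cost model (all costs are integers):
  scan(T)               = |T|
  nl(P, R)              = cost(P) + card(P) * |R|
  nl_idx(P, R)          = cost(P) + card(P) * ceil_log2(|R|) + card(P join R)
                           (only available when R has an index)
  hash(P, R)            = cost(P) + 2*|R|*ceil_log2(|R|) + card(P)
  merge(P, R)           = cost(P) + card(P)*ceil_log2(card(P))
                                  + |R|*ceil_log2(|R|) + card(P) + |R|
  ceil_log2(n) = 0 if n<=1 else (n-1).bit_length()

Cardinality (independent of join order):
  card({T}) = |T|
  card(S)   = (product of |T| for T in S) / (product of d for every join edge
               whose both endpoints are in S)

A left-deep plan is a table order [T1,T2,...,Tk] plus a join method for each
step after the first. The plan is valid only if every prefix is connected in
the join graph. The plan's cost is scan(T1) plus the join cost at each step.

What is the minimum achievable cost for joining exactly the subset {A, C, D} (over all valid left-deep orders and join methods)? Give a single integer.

Selinger DP over subsets of {A,C,D}:
  {D}: scan cost=100, card=100
  {C}: scan cost=50, card=50
  {A}: scan cost=20, card=20
  {CD}: card=2500; try (C,hash)→800, (D,merge)→1200, (C,merge)→1250, (D,hash)→1500, (D,nl_idx)→2900, (C,nl_idx)→3200 …(+2); best=800 via (C,hash)
  {AD}: card=200; try (D,nl_idx)→360, (A,hash)→400, (D,merge)→940, (A,merge)→1020, (D,hash)→1440, (D,nl)→2020 …(+1); best=360 via (D,nl_idx)
  {AC}: card=200; try (A,hash)→300, (C,nl_idx)→340, (C,merge)→490, (A,merge)→520, (C,hash)→640, (C,nl)→1020 …(+1); best=300 via (A,hash)
  {ACD}: card=1000; try (C,hash)→1160, (D,hash)→1900, (C,merge)→2510, (C,nl_idx)→2560, (D,nl_idx)→2700, (D,merge)→2900 …(+5); best=1160 via (C,hash)

1160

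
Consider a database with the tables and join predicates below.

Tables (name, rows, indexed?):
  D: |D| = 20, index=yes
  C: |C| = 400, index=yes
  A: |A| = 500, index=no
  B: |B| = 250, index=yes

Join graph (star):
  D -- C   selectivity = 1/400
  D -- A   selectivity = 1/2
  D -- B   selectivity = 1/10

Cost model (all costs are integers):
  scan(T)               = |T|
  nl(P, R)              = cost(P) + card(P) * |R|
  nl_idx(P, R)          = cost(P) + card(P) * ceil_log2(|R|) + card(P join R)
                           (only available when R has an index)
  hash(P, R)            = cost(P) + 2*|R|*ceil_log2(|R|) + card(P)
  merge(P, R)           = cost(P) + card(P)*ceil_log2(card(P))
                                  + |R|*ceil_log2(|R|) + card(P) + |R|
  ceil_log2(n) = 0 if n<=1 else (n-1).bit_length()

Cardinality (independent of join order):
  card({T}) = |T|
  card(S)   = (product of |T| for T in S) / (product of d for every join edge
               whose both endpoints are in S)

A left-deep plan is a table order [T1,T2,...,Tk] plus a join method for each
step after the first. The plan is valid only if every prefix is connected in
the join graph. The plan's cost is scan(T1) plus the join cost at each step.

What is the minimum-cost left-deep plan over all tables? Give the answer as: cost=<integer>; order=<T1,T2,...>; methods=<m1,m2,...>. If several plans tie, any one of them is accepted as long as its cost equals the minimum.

Selinger DP (subsets sized 1..n):
  {D}: scan cost=20, card=20
  {C}: scan cost=400, card=400
  {A}: scan cost=500, card=500
  {B}: scan cost=250, card=250
  {CD}: card=20; try (C,nl_idx)→220, (D,hash)→1000, (D,nl_idx)→2420, (C,merge)→4140, (D,merge)→4520, (C,hash)→7240 …(+2); best=220 via (C,nl_idx)
  {AD}: card=5000; try (D,hash)→1200, (A,merge)→5140, (D,merge)→5620, (D,nl_idx)→8000, (A,hash)→9040, (A,nl)→10020 …(+1); best=1200 via (D,hash)
  {BD}: card=500; try (B,nl_idx)→680, (D,hash)→700, (D,nl_idx)→2000, (B,merge)→2390, (D,merge)→2620, (B,hash)→4040 …(+2); best=680 via (B,nl_idx)
  {ACD}: card=5000; try (A,merge)→5340, (A,hash)→9240, (A,nl)→10220, (C,hash)→13400, (C,nl_idx)→51200, (C,merge)→75200 …(+1); best=5340 via (A,merge)
  {BCD}: card=500; try (B,nl_idx)→880, (B,merge)→2590, (B,hash)→4240, (B,nl)→5220, (C,nl_idx)→5680, (C,hash)→8380 …(+2); best=880 via (B,nl_idx)
  {ABD}: card=125000; try (A,hash)→10180, (B,hash)→10200, (A,merge)→10680, (B,merge)→73450, (B,nl_idx)→166200, (A,nl)→250680 …(+1); best=10180 via (A,hash)
  {ABCD}: card=125000; try (A,hash)→10380, (A,merge)→10880, (B,hash)→14340, (B,merge)→77590, (C,hash)→142380, (B,nl_idx)→170340 …(+5); best=10380 via (A,hash)

cost=10380; order=D,C,B,A; methods=nl_idx,nl_idx,hash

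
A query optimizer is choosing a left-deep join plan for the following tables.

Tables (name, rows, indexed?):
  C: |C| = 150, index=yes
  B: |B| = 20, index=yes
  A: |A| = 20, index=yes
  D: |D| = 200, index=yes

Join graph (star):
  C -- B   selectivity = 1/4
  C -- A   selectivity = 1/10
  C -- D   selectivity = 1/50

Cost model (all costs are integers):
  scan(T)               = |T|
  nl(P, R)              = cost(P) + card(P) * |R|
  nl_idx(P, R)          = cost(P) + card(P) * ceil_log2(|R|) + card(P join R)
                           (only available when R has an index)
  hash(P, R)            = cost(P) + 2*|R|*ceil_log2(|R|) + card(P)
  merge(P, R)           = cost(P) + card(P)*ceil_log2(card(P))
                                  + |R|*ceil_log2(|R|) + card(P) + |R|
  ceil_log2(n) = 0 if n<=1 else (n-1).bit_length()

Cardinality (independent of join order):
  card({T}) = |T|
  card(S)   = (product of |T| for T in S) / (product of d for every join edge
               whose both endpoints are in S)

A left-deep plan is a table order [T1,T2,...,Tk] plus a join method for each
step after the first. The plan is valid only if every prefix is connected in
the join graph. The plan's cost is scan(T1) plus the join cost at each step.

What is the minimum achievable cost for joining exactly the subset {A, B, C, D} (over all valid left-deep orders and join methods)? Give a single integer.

4150

Selinger DP over subsets of {A,B,C,D}:
  {C}: scan cost=150, card=150
  {B}: scan cost=20, card=20
  {A}: scan cost=20, card=20
  {D}: scan cost=200, card=200
  {BC}: card=750; try (B,hash)→500, (C,nl_idx)→930, (C,merge)→1490, (B,merge)→1620, (B,nl_idx)→1650, (C,hash)→2440 …(+2); best=500 via (B,hash)
  {AC}: card=300; try (C,nl_idx)→480, (A,hash)→500, (A,nl_idx)→1200, (C,merge)→1490, (A,merge)→1620, (C,hash)→2440 …(+2); best=480 via (C,nl_idx)
  {CD}: card=600; try (D,nl_idx)→1950, (C,nl_idx)→2400, (C,hash)→2800, (D,merge)→3300, (C,merge)→3350, (D,hash)→3500 …(+2); best=1950 via (D,nl_idx)
  {ABC}: card=1500; try (B,hash)→980, (A,hash)→1450, (B,nl_idx)→3480, (B,merge)→3600, (A,nl_idx)→5750, (B,nl)→6480 …(+2); best=980 via (B,hash)
  {BCD}: card=3000; try (B,hash)→2750, (D,hash)→4450, (B,nl_idx)→7950, (B,merge)→8670, (D,nl_idx)→9500, (D,merge)→10550 …(+2); best=2750 via (B,hash)
  {ACD}: card=1200; try (A,hash)→2750, (D,hash)→3980, (D,nl_idx)→4080, (D,merge)→5280, (A,nl_idx)→6150, (A,merge)→8670 …(+2); best=2750 via (A,hash)
  {ABCD}: card=6000; try (B,hash)→4150, (D,hash)→5680, (A,hash)→5950, (B,nl_idx)→14750, (B,merge)→17270, (D,nl_idx)→18980 …(+6); best=4150 via (B,hash)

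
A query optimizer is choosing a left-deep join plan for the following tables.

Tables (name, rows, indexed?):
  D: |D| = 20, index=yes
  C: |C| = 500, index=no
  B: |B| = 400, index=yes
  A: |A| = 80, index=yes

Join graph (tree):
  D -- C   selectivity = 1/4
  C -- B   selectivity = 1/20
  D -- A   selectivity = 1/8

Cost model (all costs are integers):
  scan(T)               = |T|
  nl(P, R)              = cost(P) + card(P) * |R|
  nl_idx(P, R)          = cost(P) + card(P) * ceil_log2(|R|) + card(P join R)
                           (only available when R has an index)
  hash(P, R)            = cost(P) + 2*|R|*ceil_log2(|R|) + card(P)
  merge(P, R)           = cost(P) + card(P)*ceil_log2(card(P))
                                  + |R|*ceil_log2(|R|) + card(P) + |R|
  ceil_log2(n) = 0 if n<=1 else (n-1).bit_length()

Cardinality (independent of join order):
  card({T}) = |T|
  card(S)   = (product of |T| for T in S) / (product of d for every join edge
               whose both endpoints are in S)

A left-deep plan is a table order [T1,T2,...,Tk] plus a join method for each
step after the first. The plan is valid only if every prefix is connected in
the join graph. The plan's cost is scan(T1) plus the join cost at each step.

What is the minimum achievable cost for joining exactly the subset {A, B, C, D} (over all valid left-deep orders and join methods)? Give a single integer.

Selinger DP over subsets of {A,B,C,D}:
  {D}: scan cost=20, card=20
  {C}: scan cost=500, card=500
  {B}: scan cost=400, card=400
  {A}: scan cost=80, card=80
  {CD}: card=2500; try (D,hash)→1200, (C,merge)→5140, (D,nl_idx)→5500, (D,merge)→5620, (C,hash)→9040, (C,nl)→10020 …(+1); best=1200 via (D,hash)
  {AD}: card=200; try (D,hash)→360, (A,nl_idx)→360, (D,nl_idx)→680, (A,merge)→780, (D,merge)→840, (A,hash)→1160 …(+2); best=360 via (D,hash)
  {BC}: card=10000; try (B,hash)→8200, (C,merge)→9400, (B,merge)→9500, (C,hash)→9800, (B,nl_idx)→15000, (C,nl)→200400 …(+1); best=8200 via (B,hash)
  {BCD}: card=50000; try (B,hash)→10900, (D,hash)→18400, (B,merge)→37700, (B,nl_idx)→73700, (D,nl_idx)→108200, (D,merge)→158320 …(+2); best=10900 via (B,hash)
  {ACD}: card=25000; try (A,hash)→4820, (C,merge)→7160, (C,hash)→9560, (A,merge)→34340, (A,nl_idx)→43700, (C,nl)→100360 …(+1); best=4820 via (A,hash)
  {ABCD}: card=500000; try (B,hash)→37020, (A,hash)→62020, (B,merge)→408820, (B,nl_idx)→729820, (A,nl_idx)→860900, (A,merge)→861540 …(+2); best=37020 via (B,hash)

37020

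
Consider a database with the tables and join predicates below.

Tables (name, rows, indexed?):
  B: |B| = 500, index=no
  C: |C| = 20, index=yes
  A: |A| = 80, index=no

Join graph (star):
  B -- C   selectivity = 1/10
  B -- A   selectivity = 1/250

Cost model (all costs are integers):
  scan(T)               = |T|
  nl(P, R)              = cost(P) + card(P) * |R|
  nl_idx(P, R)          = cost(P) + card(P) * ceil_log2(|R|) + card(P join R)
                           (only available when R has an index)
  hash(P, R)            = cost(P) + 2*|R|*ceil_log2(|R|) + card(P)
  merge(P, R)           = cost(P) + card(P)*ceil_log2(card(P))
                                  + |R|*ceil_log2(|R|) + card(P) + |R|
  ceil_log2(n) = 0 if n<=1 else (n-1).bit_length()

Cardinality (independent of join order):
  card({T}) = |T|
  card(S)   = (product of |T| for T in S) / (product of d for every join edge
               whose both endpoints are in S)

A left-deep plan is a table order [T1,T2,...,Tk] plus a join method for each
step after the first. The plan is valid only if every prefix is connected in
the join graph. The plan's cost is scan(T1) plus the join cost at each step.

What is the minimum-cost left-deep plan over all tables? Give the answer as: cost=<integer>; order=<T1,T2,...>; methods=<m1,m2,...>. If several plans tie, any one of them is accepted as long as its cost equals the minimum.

cost=2480; order=B,A,C; methods=hash,hash

Selinger DP (subsets sized 1..n):
  {B}: scan cost=500, card=500
  {C}: scan cost=20, card=20
  {A}: scan cost=80, card=80
  {BC}: card=1000; try (C,hash)→1200, (C,nl_idx)→4000, (B,merge)→5140, (C,merge)→5620, (B,hash)→9040, (B,nl)→10020 …(+1); best=1200 via (C,hash)
  {AB}: card=160; try (A,hash)→2120, (B,merge)→5720, (A,merge)→6140, (B,hash)→9160, (B,nl)→40080, (A,nl)→40500; best=2120 via (A,hash)
  {ABC}: card=320; try (C,hash)→2480, (C,nl_idx)→3240, (A,hash)→3320, (C,merge)→3680, (C,nl)→5320, (A,merge)→12840 …(+1); best=2480 via (C,hash)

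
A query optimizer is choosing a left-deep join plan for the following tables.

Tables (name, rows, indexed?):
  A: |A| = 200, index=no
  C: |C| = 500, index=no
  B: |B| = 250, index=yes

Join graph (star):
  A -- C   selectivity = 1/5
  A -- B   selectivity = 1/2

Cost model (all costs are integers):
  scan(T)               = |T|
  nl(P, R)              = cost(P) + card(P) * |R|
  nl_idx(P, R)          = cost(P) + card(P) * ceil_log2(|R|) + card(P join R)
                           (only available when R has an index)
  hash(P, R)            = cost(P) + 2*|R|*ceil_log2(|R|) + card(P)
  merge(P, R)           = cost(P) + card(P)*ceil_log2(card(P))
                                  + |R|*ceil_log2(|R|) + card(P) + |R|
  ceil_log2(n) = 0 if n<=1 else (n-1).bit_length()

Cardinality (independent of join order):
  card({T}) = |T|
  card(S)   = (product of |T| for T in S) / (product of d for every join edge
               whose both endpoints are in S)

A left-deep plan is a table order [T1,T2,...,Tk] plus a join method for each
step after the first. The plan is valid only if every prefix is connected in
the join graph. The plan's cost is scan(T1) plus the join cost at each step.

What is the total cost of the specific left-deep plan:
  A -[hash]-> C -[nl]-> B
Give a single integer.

5009400

step 1: scan A: cost=200, card=200
step 2: join C via hash
    card(P join C) = 200*500/(5) = 20000
    cost = 200 + 2*500*9 + 200 = 9400
step 3: join B via nl
    card(P join B) = 20000*250/(2) = 2500000
    cost = 9400 + 20000*250 = 5009400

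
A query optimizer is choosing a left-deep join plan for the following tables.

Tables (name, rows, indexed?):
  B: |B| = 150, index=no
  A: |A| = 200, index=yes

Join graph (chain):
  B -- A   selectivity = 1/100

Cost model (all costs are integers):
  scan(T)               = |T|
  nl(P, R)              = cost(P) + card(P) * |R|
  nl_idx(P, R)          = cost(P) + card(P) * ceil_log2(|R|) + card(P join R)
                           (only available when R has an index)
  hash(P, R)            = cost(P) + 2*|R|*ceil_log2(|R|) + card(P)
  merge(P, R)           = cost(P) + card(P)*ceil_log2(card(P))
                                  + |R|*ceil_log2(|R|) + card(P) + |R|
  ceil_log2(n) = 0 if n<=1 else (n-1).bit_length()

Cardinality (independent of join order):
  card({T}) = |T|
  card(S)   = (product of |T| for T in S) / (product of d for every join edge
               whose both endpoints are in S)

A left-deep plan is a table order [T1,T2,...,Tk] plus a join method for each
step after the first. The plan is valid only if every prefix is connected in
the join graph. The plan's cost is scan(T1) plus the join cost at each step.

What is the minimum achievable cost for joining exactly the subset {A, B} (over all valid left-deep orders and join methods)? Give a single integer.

Selinger DP over subsets of {A,B}:
  {B}: scan cost=150, card=150
  {A}: scan cost=200, card=200
  {AB}: card=300; try (A,nl_idx)→1650, (B,hash)→2800, (A,merge)→3300, (B,merge)→3350, (A,hash)→3500, (A,nl)→30150 …(+1); best=1650 via (A,nl_idx)

1650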